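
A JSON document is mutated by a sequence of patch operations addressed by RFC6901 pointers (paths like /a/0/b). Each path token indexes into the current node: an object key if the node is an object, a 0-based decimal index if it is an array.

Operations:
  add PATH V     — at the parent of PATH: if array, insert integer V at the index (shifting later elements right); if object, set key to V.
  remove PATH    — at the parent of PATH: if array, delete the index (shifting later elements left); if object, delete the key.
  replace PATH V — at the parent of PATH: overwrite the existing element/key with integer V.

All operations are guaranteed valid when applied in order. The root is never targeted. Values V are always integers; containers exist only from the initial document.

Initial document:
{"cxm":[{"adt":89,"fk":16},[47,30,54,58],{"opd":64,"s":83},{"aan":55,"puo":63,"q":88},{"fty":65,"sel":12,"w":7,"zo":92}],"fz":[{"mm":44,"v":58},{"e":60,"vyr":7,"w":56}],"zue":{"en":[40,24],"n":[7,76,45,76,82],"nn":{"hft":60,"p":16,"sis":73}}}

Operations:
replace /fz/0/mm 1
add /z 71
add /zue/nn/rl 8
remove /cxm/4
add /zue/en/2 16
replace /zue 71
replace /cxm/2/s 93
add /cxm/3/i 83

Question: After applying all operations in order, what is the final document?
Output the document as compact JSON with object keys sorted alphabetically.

After op 1 (replace /fz/0/mm 1): {"cxm":[{"adt":89,"fk":16},[47,30,54,58],{"opd":64,"s":83},{"aan":55,"puo":63,"q":88},{"fty":65,"sel":12,"w":7,"zo":92}],"fz":[{"mm":1,"v":58},{"e":60,"vyr":7,"w":56}],"zue":{"en":[40,24],"n":[7,76,45,76,82],"nn":{"hft":60,"p":16,"sis":73}}}
After op 2 (add /z 71): {"cxm":[{"adt":89,"fk":16},[47,30,54,58],{"opd":64,"s":83},{"aan":55,"puo":63,"q":88},{"fty":65,"sel":12,"w":7,"zo":92}],"fz":[{"mm":1,"v":58},{"e":60,"vyr":7,"w":56}],"z":71,"zue":{"en":[40,24],"n":[7,76,45,76,82],"nn":{"hft":60,"p":16,"sis":73}}}
After op 3 (add /zue/nn/rl 8): {"cxm":[{"adt":89,"fk":16},[47,30,54,58],{"opd":64,"s":83},{"aan":55,"puo":63,"q":88},{"fty":65,"sel":12,"w":7,"zo":92}],"fz":[{"mm":1,"v":58},{"e":60,"vyr":7,"w":56}],"z":71,"zue":{"en":[40,24],"n":[7,76,45,76,82],"nn":{"hft":60,"p":16,"rl":8,"sis":73}}}
After op 4 (remove /cxm/4): {"cxm":[{"adt":89,"fk":16},[47,30,54,58],{"opd":64,"s":83},{"aan":55,"puo":63,"q":88}],"fz":[{"mm":1,"v":58},{"e":60,"vyr":7,"w":56}],"z":71,"zue":{"en":[40,24],"n":[7,76,45,76,82],"nn":{"hft":60,"p":16,"rl":8,"sis":73}}}
After op 5 (add /zue/en/2 16): {"cxm":[{"adt":89,"fk":16},[47,30,54,58],{"opd":64,"s":83},{"aan":55,"puo":63,"q":88}],"fz":[{"mm":1,"v":58},{"e":60,"vyr":7,"w":56}],"z":71,"zue":{"en":[40,24,16],"n":[7,76,45,76,82],"nn":{"hft":60,"p":16,"rl":8,"sis":73}}}
After op 6 (replace /zue 71): {"cxm":[{"adt":89,"fk":16},[47,30,54,58],{"opd":64,"s":83},{"aan":55,"puo":63,"q":88}],"fz":[{"mm":1,"v":58},{"e":60,"vyr":7,"w":56}],"z":71,"zue":71}
After op 7 (replace /cxm/2/s 93): {"cxm":[{"adt":89,"fk":16},[47,30,54,58],{"opd":64,"s":93},{"aan":55,"puo":63,"q":88}],"fz":[{"mm":1,"v":58},{"e":60,"vyr":7,"w":56}],"z":71,"zue":71}
After op 8 (add /cxm/3/i 83): {"cxm":[{"adt":89,"fk":16},[47,30,54,58],{"opd":64,"s":93},{"aan":55,"i":83,"puo":63,"q":88}],"fz":[{"mm":1,"v":58},{"e":60,"vyr":7,"w":56}],"z":71,"zue":71}

Answer: {"cxm":[{"adt":89,"fk":16},[47,30,54,58],{"opd":64,"s":93},{"aan":55,"i":83,"puo":63,"q":88}],"fz":[{"mm":1,"v":58},{"e":60,"vyr":7,"w":56}],"z":71,"zue":71}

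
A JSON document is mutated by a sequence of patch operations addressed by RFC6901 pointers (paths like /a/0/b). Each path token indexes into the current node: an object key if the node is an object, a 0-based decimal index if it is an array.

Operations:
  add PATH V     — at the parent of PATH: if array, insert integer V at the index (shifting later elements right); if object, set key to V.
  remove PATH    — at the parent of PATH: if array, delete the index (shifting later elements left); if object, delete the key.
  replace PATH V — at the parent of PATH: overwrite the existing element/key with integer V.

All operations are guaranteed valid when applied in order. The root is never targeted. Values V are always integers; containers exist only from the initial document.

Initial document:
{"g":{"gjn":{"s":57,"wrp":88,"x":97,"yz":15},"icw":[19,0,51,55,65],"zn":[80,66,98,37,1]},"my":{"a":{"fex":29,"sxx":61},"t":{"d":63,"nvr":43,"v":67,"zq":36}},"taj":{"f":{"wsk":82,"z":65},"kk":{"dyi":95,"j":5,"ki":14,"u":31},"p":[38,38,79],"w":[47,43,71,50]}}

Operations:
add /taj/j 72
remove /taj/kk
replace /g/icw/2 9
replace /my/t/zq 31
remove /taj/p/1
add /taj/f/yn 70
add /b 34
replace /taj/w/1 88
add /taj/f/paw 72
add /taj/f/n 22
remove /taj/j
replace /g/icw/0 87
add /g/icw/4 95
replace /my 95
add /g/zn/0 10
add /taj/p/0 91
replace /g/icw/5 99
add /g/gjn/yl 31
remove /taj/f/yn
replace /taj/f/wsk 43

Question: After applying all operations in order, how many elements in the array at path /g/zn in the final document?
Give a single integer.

After op 1 (add /taj/j 72): {"g":{"gjn":{"s":57,"wrp":88,"x":97,"yz":15},"icw":[19,0,51,55,65],"zn":[80,66,98,37,1]},"my":{"a":{"fex":29,"sxx":61},"t":{"d":63,"nvr":43,"v":67,"zq":36}},"taj":{"f":{"wsk":82,"z":65},"j":72,"kk":{"dyi":95,"j":5,"ki":14,"u":31},"p":[38,38,79],"w":[47,43,71,50]}}
After op 2 (remove /taj/kk): {"g":{"gjn":{"s":57,"wrp":88,"x":97,"yz":15},"icw":[19,0,51,55,65],"zn":[80,66,98,37,1]},"my":{"a":{"fex":29,"sxx":61},"t":{"d":63,"nvr":43,"v":67,"zq":36}},"taj":{"f":{"wsk":82,"z":65},"j":72,"p":[38,38,79],"w":[47,43,71,50]}}
After op 3 (replace /g/icw/2 9): {"g":{"gjn":{"s":57,"wrp":88,"x":97,"yz":15},"icw":[19,0,9,55,65],"zn":[80,66,98,37,1]},"my":{"a":{"fex":29,"sxx":61},"t":{"d":63,"nvr":43,"v":67,"zq":36}},"taj":{"f":{"wsk":82,"z":65},"j":72,"p":[38,38,79],"w":[47,43,71,50]}}
After op 4 (replace /my/t/zq 31): {"g":{"gjn":{"s":57,"wrp":88,"x":97,"yz":15},"icw":[19,0,9,55,65],"zn":[80,66,98,37,1]},"my":{"a":{"fex":29,"sxx":61},"t":{"d":63,"nvr":43,"v":67,"zq":31}},"taj":{"f":{"wsk":82,"z":65},"j":72,"p":[38,38,79],"w":[47,43,71,50]}}
After op 5 (remove /taj/p/1): {"g":{"gjn":{"s":57,"wrp":88,"x":97,"yz":15},"icw":[19,0,9,55,65],"zn":[80,66,98,37,1]},"my":{"a":{"fex":29,"sxx":61},"t":{"d":63,"nvr":43,"v":67,"zq":31}},"taj":{"f":{"wsk":82,"z":65},"j":72,"p":[38,79],"w":[47,43,71,50]}}
After op 6 (add /taj/f/yn 70): {"g":{"gjn":{"s":57,"wrp":88,"x":97,"yz":15},"icw":[19,0,9,55,65],"zn":[80,66,98,37,1]},"my":{"a":{"fex":29,"sxx":61},"t":{"d":63,"nvr":43,"v":67,"zq":31}},"taj":{"f":{"wsk":82,"yn":70,"z":65},"j":72,"p":[38,79],"w":[47,43,71,50]}}
After op 7 (add /b 34): {"b":34,"g":{"gjn":{"s":57,"wrp":88,"x":97,"yz":15},"icw":[19,0,9,55,65],"zn":[80,66,98,37,1]},"my":{"a":{"fex":29,"sxx":61},"t":{"d":63,"nvr":43,"v":67,"zq":31}},"taj":{"f":{"wsk":82,"yn":70,"z":65},"j":72,"p":[38,79],"w":[47,43,71,50]}}
After op 8 (replace /taj/w/1 88): {"b":34,"g":{"gjn":{"s":57,"wrp":88,"x":97,"yz":15},"icw":[19,0,9,55,65],"zn":[80,66,98,37,1]},"my":{"a":{"fex":29,"sxx":61},"t":{"d":63,"nvr":43,"v":67,"zq":31}},"taj":{"f":{"wsk":82,"yn":70,"z":65},"j":72,"p":[38,79],"w":[47,88,71,50]}}
After op 9 (add /taj/f/paw 72): {"b":34,"g":{"gjn":{"s":57,"wrp":88,"x":97,"yz":15},"icw":[19,0,9,55,65],"zn":[80,66,98,37,1]},"my":{"a":{"fex":29,"sxx":61},"t":{"d":63,"nvr":43,"v":67,"zq":31}},"taj":{"f":{"paw":72,"wsk":82,"yn":70,"z":65},"j":72,"p":[38,79],"w":[47,88,71,50]}}
After op 10 (add /taj/f/n 22): {"b":34,"g":{"gjn":{"s":57,"wrp":88,"x":97,"yz":15},"icw":[19,0,9,55,65],"zn":[80,66,98,37,1]},"my":{"a":{"fex":29,"sxx":61},"t":{"d":63,"nvr":43,"v":67,"zq":31}},"taj":{"f":{"n":22,"paw":72,"wsk":82,"yn":70,"z":65},"j":72,"p":[38,79],"w":[47,88,71,50]}}
After op 11 (remove /taj/j): {"b":34,"g":{"gjn":{"s":57,"wrp":88,"x":97,"yz":15},"icw":[19,0,9,55,65],"zn":[80,66,98,37,1]},"my":{"a":{"fex":29,"sxx":61},"t":{"d":63,"nvr":43,"v":67,"zq":31}},"taj":{"f":{"n":22,"paw":72,"wsk":82,"yn":70,"z":65},"p":[38,79],"w":[47,88,71,50]}}
After op 12 (replace /g/icw/0 87): {"b":34,"g":{"gjn":{"s":57,"wrp":88,"x":97,"yz":15},"icw":[87,0,9,55,65],"zn":[80,66,98,37,1]},"my":{"a":{"fex":29,"sxx":61},"t":{"d":63,"nvr":43,"v":67,"zq":31}},"taj":{"f":{"n":22,"paw":72,"wsk":82,"yn":70,"z":65},"p":[38,79],"w":[47,88,71,50]}}
After op 13 (add /g/icw/4 95): {"b":34,"g":{"gjn":{"s":57,"wrp":88,"x":97,"yz":15},"icw":[87,0,9,55,95,65],"zn":[80,66,98,37,1]},"my":{"a":{"fex":29,"sxx":61},"t":{"d":63,"nvr":43,"v":67,"zq":31}},"taj":{"f":{"n":22,"paw":72,"wsk":82,"yn":70,"z":65},"p":[38,79],"w":[47,88,71,50]}}
After op 14 (replace /my 95): {"b":34,"g":{"gjn":{"s":57,"wrp":88,"x":97,"yz":15},"icw":[87,0,9,55,95,65],"zn":[80,66,98,37,1]},"my":95,"taj":{"f":{"n":22,"paw":72,"wsk":82,"yn":70,"z":65},"p":[38,79],"w":[47,88,71,50]}}
After op 15 (add /g/zn/0 10): {"b":34,"g":{"gjn":{"s":57,"wrp":88,"x":97,"yz":15},"icw":[87,0,9,55,95,65],"zn":[10,80,66,98,37,1]},"my":95,"taj":{"f":{"n":22,"paw":72,"wsk":82,"yn":70,"z":65},"p":[38,79],"w":[47,88,71,50]}}
After op 16 (add /taj/p/0 91): {"b":34,"g":{"gjn":{"s":57,"wrp":88,"x":97,"yz":15},"icw":[87,0,9,55,95,65],"zn":[10,80,66,98,37,1]},"my":95,"taj":{"f":{"n":22,"paw":72,"wsk":82,"yn":70,"z":65},"p":[91,38,79],"w":[47,88,71,50]}}
After op 17 (replace /g/icw/5 99): {"b":34,"g":{"gjn":{"s":57,"wrp":88,"x":97,"yz":15},"icw":[87,0,9,55,95,99],"zn":[10,80,66,98,37,1]},"my":95,"taj":{"f":{"n":22,"paw":72,"wsk":82,"yn":70,"z":65},"p":[91,38,79],"w":[47,88,71,50]}}
After op 18 (add /g/gjn/yl 31): {"b":34,"g":{"gjn":{"s":57,"wrp":88,"x":97,"yl":31,"yz":15},"icw":[87,0,9,55,95,99],"zn":[10,80,66,98,37,1]},"my":95,"taj":{"f":{"n":22,"paw":72,"wsk":82,"yn":70,"z":65},"p":[91,38,79],"w":[47,88,71,50]}}
After op 19 (remove /taj/f/yn): {"b":34,"g":{"gjn":{"s":57,"wrp":88,"x":97,"yl":31,"yz":15},"icw":[87,0,9,55,95,99],"zn":[10,80,66,98,37,1]},"my":95,"taj":{"f":{"n":22,"paw":72,"wsk":82,"z":65},"p":[91,38,79],"w":[47,88,71,50]}}
After op 20 (replace /taj/f/wsk 43): {"b":34,"g":{"gjn":{"s":57,"wrp":88,"x":97,"yl":31,"yz":15},"icw":[87,0,9,55,95,99],"zn":[10,80,66,98,37,1]},"my":95,"taj":{"f":{"n":22,"paw":72,"wsk":43,"z":65},"p":[91,38,79],"w":[47,88,71,50]}}
Size at path /g/zn: 6

Answer: 6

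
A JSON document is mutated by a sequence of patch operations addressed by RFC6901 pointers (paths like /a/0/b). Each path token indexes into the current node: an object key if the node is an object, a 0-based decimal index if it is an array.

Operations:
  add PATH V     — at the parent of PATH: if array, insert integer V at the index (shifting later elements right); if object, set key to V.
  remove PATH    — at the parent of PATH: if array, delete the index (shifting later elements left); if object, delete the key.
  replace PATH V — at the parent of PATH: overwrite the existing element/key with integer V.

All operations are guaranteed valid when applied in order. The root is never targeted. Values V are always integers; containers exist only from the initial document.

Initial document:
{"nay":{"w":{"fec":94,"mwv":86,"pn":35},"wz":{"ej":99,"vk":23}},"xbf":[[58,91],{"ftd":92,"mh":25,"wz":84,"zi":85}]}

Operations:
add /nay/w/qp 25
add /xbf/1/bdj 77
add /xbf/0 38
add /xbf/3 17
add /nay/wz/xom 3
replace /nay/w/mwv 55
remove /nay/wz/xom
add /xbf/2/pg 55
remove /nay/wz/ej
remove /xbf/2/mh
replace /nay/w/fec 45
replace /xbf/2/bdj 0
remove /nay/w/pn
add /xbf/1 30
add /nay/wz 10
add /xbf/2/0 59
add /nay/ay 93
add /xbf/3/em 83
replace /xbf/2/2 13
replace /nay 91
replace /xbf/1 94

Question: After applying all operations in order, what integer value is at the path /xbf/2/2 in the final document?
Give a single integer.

Answer: 13

Derivation:
After op 1 (add /nay/w/qp 25): {"nay":{"w":{"fec":94,"mwv":86,"pn":35,"qp":25},"wz":{"ej":99,"vk":23}},"xbf":[[58,91],{"ftd":92,"mh":25,"wz":84,"zi":85}]}
After op 2 (add /xbf/1/bdj 77): {"nay":{"w":{"fec":94,"mwv":86,"pn":35,"qp":25},"wz":{"ej":99,"vk":23}},"xbf":[[58,91],{"bdj":77,"ftd":92,"mh":25,"wz":84,"zi":85}]}
After op 3 (add /xbf/0 38): {"nay":{"w":{"fec":94,"mwv":86,"pn":35,"qp":25},"wz":{"ej":99,"vk":23}},"xbf":[38,[58,91],{"bdj":77,"ftd":92,"mh":25,"wz":84,"zi":85}]}
After op 4 (add /xbf/3 17): {"nay":{"w":{"fec":94,"mwv":86,"pn":35,"qp":25},"wz":{"ej":99,"vk":23}},"xbf":[38,[58,91],{"bdj":77,"ftd":92,"mh":25,"wz":84,"zi":85},17]}
After op 5 (add /nay/wz/xom 3): {"nay":{"w":{"fec":94,"mwv":86,"pn":35,"qp":25},"wz":{"ej":99,"vk":23,"xom":3}},"xbf":[38,[58,91],{"bdj":77,"ftd":92,"mh":25,"wz":84,"zi":85},17]}
After op 6 (replace /nay/w/mwv 55): {"nay":{"w":{"fec":94,"mwv":55,"pn":35,"qp":25},"wz":{"ej":99,"vk":23,"xom":3}},"xbf":[38,[58,91],{"bdj":77,"ftd":92,"mh":25,"wz":84,"zi":85},17]}
After op 7 (remove /nay/wz/xom): {"nay":{"w":{"fec":94,"mwv":55,"pn":35,"qp":25},"wz":{"ej":99,"vk":23}},"xbf":[38,[58,91],{"bdj":77,"ftd":92,"mh":25,"wz":84,"zi":85},17]}
After op 8 (add /xbf/2/pg 55): {"nay":{"w":{"fec":94,"mwv":55,"pn":35,"qp":25},"wz":{"ej":99,"vk":23}},"xbf":[38,[58,91],{"bdj":77,"ftd":92,"mh":25,"pg":55,"wz":84,"zi":85},17]}
After op 9 (remove /nay/wz/ej): {"nay":{"w":{"fec":94,"mwv":55,"pn":35,"qp":25},"wz":{"vk":23}},"xbf":[38,[58,91],{"bdj":77,"ftd":92,"mh":25,"pg":55,"wz":84,"zi":85},17]}
After op 10 (remove /xbf/2/mh): {"nay":{"w":{"fec":94,"mwv":55,"pn":35,"qp":25},"wz":{"vk":23}},"xbf":[38,[58,91],{"bdj":77,"ftd":92,"pg":55,"wz":84,"zi":85},17]}
After op 11 (replace /nay/w/fec 45): {"nay":{"w":{"fec":45,"mwv":55,"pn":35,"qp":25},"wz":{"vk":23}},"xbf":[38,[58,91],{"bdj":77,"ftd":92,"pg":55,"wz":84,"zi":85},17]}
After op 12 (replace /xbf/2/bdj 0): {"nay":{"w":{"fec":45,"mwv":55,"pn":35,"qp":25},"wz":{"vk":23}},"xbf":[38,[58,91],{"bdj":0,"ftd":92,"pg":55,"wz":84,"zi":85},17]}
After op 13 (remove /nay/w/pn): {"nay":{"w":{"fec":45,"mwv":55,"qp":25},"wz":{"vk":23}},"xbf":[38,[58,91],{"bdj":0,"ftd":92,"pg":55,"wz":84,"zi":85},17]}
After op 14 (add /xbf/1 30): {"nay":{"w":{"fec":45,"mwv":55,"qp":25},"wz":{"vk":23}},"xbf":[38,30,[58,91],{"bdj":0,"ftd":92,"pg":55,"wz":84,"zi":85},17]}
After op 15 (add /nay/wz 10): {"nay":{"w":{"fec":45,"mwv":55,"qp":25},"wz":10},"xbf":[38,30,[58,91],{"bdj":0,"ftd":92,"pg":55,"wz":84,"zi":85},17]}
After op 16 (add /xbf/2/0 59): {"nay":{"w":{"fec":45,"mwv":55,"qp":25},"wz":10},"xbf":[38,30,[59,58,91],{"bdj":0,"ftd":92,"pg":55,"wz":84,"zi":85},17]}
After op 17 (add /nay/ay 93): {"nay":{"ay":93,"w":{"fec":45,"mwv":55,"qp":25},"wz":10},"xbf":[38,30,[59,58,91],{"bdj":0,"ftd":92,"pg":55,"wz":84,"zi":85},17]}
After op 18 (add /xbf/3/em 83): {"nay":{"ay":93,"w":{"fec":45,"mwv":55,"qp":25},"wz":10},"xbf":[38,30,[59,58,91],{"bdj":0,"em":83,"ftd":92,"pg":55,"wz":84,"zi":85},17]}
After op 19 (replace /xbf/2/2 13): {"nay":{"ay":93,"w":{"fec":45,"mwv":55,"qp":25},"wz":10},"xbf":[38,30,[59,58,13],{"bdj":0,"em":83,"ftd":92,"pg":55,"wz":84,"zi":85},17]}
After op 20 (replace /nay 91): {"nay":91,"xbf":[38,30,[59,58,13],{"bdj":0,"em":83,"ftd":92,"pg":55,"wz":84,"zi":85},17]}
After op 21 (replace /xbf/1 94): {"nay":91,"xbf":[38,94,[59,58,13],{"bdj":0,"em":83,"ftd":92,"pg":55,"wz":84,"zi":85},17]}
Value at /xbf/2/2: 13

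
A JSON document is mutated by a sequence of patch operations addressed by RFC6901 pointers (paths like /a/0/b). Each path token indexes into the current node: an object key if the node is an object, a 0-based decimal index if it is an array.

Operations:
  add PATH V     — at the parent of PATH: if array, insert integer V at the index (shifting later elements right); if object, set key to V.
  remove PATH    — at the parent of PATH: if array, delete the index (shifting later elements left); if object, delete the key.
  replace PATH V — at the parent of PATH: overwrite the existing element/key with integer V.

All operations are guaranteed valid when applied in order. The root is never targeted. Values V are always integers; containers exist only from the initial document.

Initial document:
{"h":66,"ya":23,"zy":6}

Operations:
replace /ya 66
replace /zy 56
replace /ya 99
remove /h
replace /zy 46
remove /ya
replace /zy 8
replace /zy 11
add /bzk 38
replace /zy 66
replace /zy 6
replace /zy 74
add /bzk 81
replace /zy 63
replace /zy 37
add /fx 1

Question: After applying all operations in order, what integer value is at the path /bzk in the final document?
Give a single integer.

After op 1 (replace /ya 66): {"h":66,"ya":66,"zy":6}
After op 2 (replace /zy 56): {"h":66,"ya":66,"zy":56}
After op 3 (replace /ya 99): {"h":66,"ya":99,"zy":56}
After op 4 (remove /h): {"ya":99,"zy":56}
After op 5 (replace /zy 46): {"ya":99,"zy":46}
After op 6 (remove /ya): {"zy":46}
After op 7 (replace /zy 8): {"zy":8}
After op 8 (replace /zy 11): {"zy":11}
After op 9 (add /bzk 38): {"bzk":38,"zy":11}
After op 10 (replace /zy 66): {"bzk":38,"zy":66}
After op 11 (replace /zy 6): {"bzk":38,"zy":6}
After op 12 (replace /zy 74): {"bzk":38,"zy":74}
After op 13 (add /bzk 81): {"bzk":81,"zy":74}
After op 14 (replace /zy 63): {"bzk":81,"zy":63}
After op 15 (replace /zy 37): {"bzk":81,"zy":37}
After op 16 (add /fx 1): {"bzk":81,"fx":1,"zy":37}
Value at /bzk: 81

Answer: 81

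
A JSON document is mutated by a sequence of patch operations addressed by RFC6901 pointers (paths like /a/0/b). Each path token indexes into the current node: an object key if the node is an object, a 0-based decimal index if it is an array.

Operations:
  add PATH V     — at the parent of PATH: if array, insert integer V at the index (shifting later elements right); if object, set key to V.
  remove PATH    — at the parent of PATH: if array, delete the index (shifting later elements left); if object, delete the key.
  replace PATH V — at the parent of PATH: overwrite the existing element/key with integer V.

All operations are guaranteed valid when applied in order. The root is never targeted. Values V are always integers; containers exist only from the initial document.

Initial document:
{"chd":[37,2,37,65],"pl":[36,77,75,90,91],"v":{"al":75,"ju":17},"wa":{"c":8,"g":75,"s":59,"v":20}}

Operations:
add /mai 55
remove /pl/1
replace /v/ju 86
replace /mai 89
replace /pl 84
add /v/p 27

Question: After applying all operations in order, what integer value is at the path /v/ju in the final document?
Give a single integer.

Answer: 86

Derivation:
After op 1 (add /mai 55): {"chd":[37,2,37,65],"mai":55,"pl":[36,77,75,90,91],"v":{"al":75,"ju":17},"wa":{"c":8,"g":75,"s":59,"v":20}}
After op 2 (remove /pl/1): {"chd":[37,2,37,65],"mai":55,"pl":[36,75,90,91],"v":{"al":75,"ju":17},"wa":{"c":8,"g":75,"s":59,"v":20}}
After op 3 (replace /v/ju 86): {"chd":[37,2,37,65],"mai":55,"pl":[36,75,90,91],"v":{"al":75,"ju":86},"wa":{"c":8,"g":75,"s":59,"v":20}}
After op 4 (replace /mai 89): {"chd":[37,2,37,65],"mai":89,"pl":[36,75,90,91],"v":{"al":75,"ju":86},"wa":{"c":8,"g":75,"s":59,"v":20}}
After op 5 (replace /pl 84): {"chd":[37,2,37,65],"mai":89,"pl":84,"v":{"al":75,"ju":86},"wa":{"c":8,"g":75,"s":59,"v":20}}
After op 6 (add /v/p 27): {"chd":[37,2,37,65],"mai":89,"pl":84,"v":{"al":75,"ju":86,"p":27},"wa":{"c":8,"g":75,"s":59,"v":20}}
Value at /v/ju: 86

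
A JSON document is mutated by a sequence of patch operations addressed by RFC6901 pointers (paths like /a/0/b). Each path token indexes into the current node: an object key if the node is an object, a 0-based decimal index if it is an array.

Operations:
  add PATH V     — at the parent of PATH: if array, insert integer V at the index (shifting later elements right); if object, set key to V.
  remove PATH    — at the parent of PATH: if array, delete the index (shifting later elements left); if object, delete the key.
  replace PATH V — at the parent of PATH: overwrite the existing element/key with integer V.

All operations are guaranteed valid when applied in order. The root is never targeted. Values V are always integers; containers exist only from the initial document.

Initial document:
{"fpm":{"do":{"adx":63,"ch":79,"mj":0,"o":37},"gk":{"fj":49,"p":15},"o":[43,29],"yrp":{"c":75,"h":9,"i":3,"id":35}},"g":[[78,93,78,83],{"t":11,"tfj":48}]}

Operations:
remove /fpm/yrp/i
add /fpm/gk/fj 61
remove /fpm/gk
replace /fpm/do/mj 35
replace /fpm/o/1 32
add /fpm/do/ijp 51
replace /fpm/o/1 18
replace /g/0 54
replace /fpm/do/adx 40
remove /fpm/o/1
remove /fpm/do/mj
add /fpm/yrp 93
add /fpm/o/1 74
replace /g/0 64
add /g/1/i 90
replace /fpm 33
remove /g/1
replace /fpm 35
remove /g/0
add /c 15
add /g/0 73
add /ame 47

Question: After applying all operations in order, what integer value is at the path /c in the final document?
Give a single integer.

Answer: 15

Derivation:
After op 1 (remove /fpm/yrp/i): {"fpm":{"do":{"adx":63,"ch":79,"mj":0,"o":37},"gk":{"fj":49,"p":15},"o":[43,29],"yrp":{"c":75,"h":9,"id":35}},"g":[[78,93,78,83],{"t":11,"tfj":48}]}
After op 2 (add /fpm/gk/fj 61): {"fpm":{"do":{"adx":63,"ch":79,"mj":0,"o":37},"gk":{"fj":61,"p":15},"o":[43,29],"yrp":{"c":75,"h":9,"id":35}},"g":[[78,93,78,83],{"t":11,"tfj":48}]}
After op 3 (remove /fpm/gk): {"fpm":{"do":{"adx":63,"ch":79,"mj":0,"o":37},"o":[43,29],"yrp":{"c":75,"h":9,"id":35}},"g":[[78,93,78,83],{"t":11,"tfj":48}]}
After op 4 (replace /fpm/do/mj 35): {"fpm":{"do":{"adx":63,"ch":79,"mj":35,"o":37},"o":[43,29],"yrp":{"c":75,"h":9,"id":35}},"g":[[78,93,78,83],{"t":11,"tfj":48}]}
After op 5 (replace /fpm/o/1 32): {"fpm":{"do":{"adx":63,"ch":79,"mj":35,"o":37},"o":[43,32],"yrp":{"c":75,"h":9,"id":35}},"g":[[78,93,78,83],{"t":11,"tfj":48}]}
After op 6 (add /fpm/do/ijp 51): {"fpm":{"do":{"adx":63,"ch":79,"ijp":51,"mj":35,"o":37},"o":[43,32],"yrp":{"c":75,"h":9,"id":35}},"g":[[78,93,78,83],{"t":11,"tfj":48}]}
After op 7 (replace /fpm/o/1 18): {"fpm":{"do":{"adx":63,"ch":79,"ijp":51,"mj":35,"o":37},"o":[43,18],"yrp":{"c":75,"h":9,"id":35}},"g":[[78,93,78,83],{"t":11,"tfj":48}]}
After op 8 (replace /g/0 54): {"fpm":{"do":{"adx":63,"ch":79,"ijp":51,"mj":35,"o":37},"o":[43,18],"yrp":{"c":75,"h":9,"id":35}},"g":[54,{"t":11,"tfj":48}]}
After op 9 (replace /fpm/do/adx 40): {"fpm":{"do":{"adx":40,"ch":79,"ijp":51,"mj":35,"o":37},"o":[43,18],"yrp":{"c":75,"h":9,"id":35}},"g":[54,{"t":11,"tfj":48}]}
After op 10 (remove /fpm/o/1): {"fpm":{"do":{"adx":40,"ch":79,"ijp":51,"mj":35,"o":37},"o":[43],"yrp":{"c":75,"h":9,"id":35}},"g":[54,{"t":11,"tfj":48}]}
After op 11 (remove /fpm/do/mj): {"fpm":{"do":{"adx":40,"ch":79,"ijp":51,"o":37},"o":[43],"yrp":{"c":75,"h":9,"id":35}},"g":[54,{"t":11,"tfj":48}]}
After op 12 (add /fpm/yrp 93): {"fpm":{"do":{"adx":40,"ch":79,"ijp":51,"o":37},"o":[43],"yrp":93},"g":[54,{"t":11,"tfj":48}]}
After op 13 (add /fpm/o/1 74): {"fpm":{"do":{"adx":40,"ch":79,"ijp":51,"o":37},"o":[43,74],"yrp":93},"g":[54,{"t":11,"tfj":48}]}
After op 14 (replace /g/0 64): {"fpm":{"do":{"adx":40,"ch":79,"ijp":51,"o":37},"o":[43,74],"yrp":93},"g":[64,{"t":11,"tfj":48}]}
After op 15 (add /g/1/i 90): {"fpm":{"do":{"adx":40,"ch":79,"ijp":51,"o":37},"o":[43,74],"yrp":93},"g":[64,{"i":90,"t":11,"tfj":48}]}
After op 16 (replace /fpm 33): {"fpm":33,"g":[64,{"i":90,"t":11,"tfj":48}]}
After op 17 (remove /g/1): {"fpm":33,"g":[64]}
After op 18 (replace /fpm 35): {"fpm":35,"g":[64]}
After op 19 (remove /g/0): {"fpm":35,"g":[]}
After op 20 (add /c 15): {"c":15,"fpm":35,"g":[]}
After op 21 (add /g/0 73): {"c":15,"fpm":35,"g":[73]}
After op 22 (add /ame 47): {"ame":47,"c":15,"fpm":35,"g":[73]}
Value at /c: 15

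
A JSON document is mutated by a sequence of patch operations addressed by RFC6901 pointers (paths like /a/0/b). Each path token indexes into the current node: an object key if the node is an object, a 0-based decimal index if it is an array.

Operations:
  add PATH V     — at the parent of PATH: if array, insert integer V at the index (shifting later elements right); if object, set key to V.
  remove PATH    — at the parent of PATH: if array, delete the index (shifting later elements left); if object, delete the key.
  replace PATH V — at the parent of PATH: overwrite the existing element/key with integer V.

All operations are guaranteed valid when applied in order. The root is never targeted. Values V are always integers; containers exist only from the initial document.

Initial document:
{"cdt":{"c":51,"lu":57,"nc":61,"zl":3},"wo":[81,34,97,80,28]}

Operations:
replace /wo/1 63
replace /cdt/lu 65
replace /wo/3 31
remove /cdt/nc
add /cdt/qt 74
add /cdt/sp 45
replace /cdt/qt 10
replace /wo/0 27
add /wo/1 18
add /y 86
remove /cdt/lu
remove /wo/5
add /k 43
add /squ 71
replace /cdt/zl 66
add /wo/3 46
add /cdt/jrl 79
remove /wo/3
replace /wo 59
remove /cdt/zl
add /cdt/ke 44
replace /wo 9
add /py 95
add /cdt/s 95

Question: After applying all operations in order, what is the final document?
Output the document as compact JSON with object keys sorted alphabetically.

After op 1 (replace /wo/1 63): {"cdt":{"c":51,"lu":57,"nc":61,"zl":3},"wo":[81,63,97,80,28]}
After op 2 (replace /cdt/lu 65): {"cdt":{"c":51,"lu":65,"nc":61,"zl":3},"wo":[81,63,97,80,28]}
After op 3 (replace /wo/3 31): {"cdt":{"c":51,"lu":65,"nc":61,"zl":3},"wo":[81,63,97,31,28]}
After op 4 (remove /cdt/nc): {"cdt":{"c":51,"lu":65,"zl":3},"wo":[81,63,97,31,28]}
After op 5 (add /cdt/qt 74): {"cdt":{"c":51,"lu":65,"qt":74,"zl":3},"wo":[81,63,97,31,28]}
After op 6 (add /cdt/sp 45): {"cdt":{"c":51,"lu":65,"qt":74,"sp":45,"zl":3},"wo":[81,63,97,31,28]}
After op 7 (replace /cdt/qt 10): {"cdt":{"c":51,"lu":65,"qt":10,"sp":45,"zl":3},"wo":[81,63,97,31,28]}
After op 8 (replace /wo/0 27): {"cdt":{"c":51,"lu":65,"qt":10,"sp":45,"zl":3},"wo":[27,63,97,31,28]}
After op 9 (add /wo/1 18): {"cdt":{"c":51,"lu":65,"qt":10,"sp":45,"zl":3},"wo":[27,18,63,97,31,28]}
After op 10 (add /y 86): {"cdt":{"c":51,"lu":65,"qt":10,"sp":45,"zl":3},"wo":[27,18,63,97,31,28],"y":86}
After op 11 (remove /cdt/lu): {"cdt":{"c":51,"qt":10,"sp":45,"zl":3},"wo":[27,18,63,97,31,28],"y":86}
After op 12 (remove /wo/5): {"cdt":{"c":51,"qt":10,"sp":45,"zl":3},"wo":[27,18,63,97,31],"y":86}
After op 13 (add /k 43): {"cdt":{"c":51,"qt":10,"sp":45,"zl":3},"k":43,"wo":[27,18,63,97,31],"y":86}
After op 14 (add /squ 71): {"cdt":{"c":51,"qt":10,"sp":45,"zl":3},"k":43,"squ":71,"wo":[27,18,63,97,31],"y":86}
After op 15 (replace /cdt/zl 66): {"cdt":{"c":51,"qt":10,"sp":45,"zl":66},"k":43,"squ":71,"wo":[27,18,63,97,31],"y":86}
After op 16 (add /wo/3 46): {"cdt":{"c":51,"qt":10,"sp":45,"zl":66},"k":43,"squ":71,"wo":[27,18,63,46,97,31],"y":86}
After op 17 (add /cdt/jrl 79): {"cdt":{"c":51,"jrl":79,"qt":10,"sp":45,"zl":66},"k":43,"squ":71,"wo":[27,18,63,46,97,31],"y":86}
After op 18 (remove /wo/3): {"cdt":{"c":51,"jrl":79,"qt":10,"sp":45,"zl":66},"k":43,"squ":71,"wo":[27,18,63,97,31],"y":86}
After op 19 (replace /wo 59): {"cdt":{"c":51,"jrl":79,"qt":10,"sp":45,"zl":66},"k":43,"squ":71,"wo":59,"y":86}
After op 20 (remove /cdt/zl): {"cdt":{"c":51,"jrl":79,"qt":10,"sp":45},"k":43,"squ":71,"wo":59,"y":86}
After op 21 (add /cdt/ke 44): {"cdt":{"c":51,"jrl":79,"ke":44,"qt":10,"sp":45},"k":43,"squ":71,"wo":59,"y":86}
After op 22 (replace /wo 9): {"cdt":{"c":51,"jrl":79,"ke":44,"qt":10,"sp":45},"k":43,"squ":71,"wo":9,"y":86}
After op 23 (add /py 95): {"cdt":{"c":51,"jrl":79,"ke":44,"qt":10,"sp":45},"k":43,"py":95,"squ":71,"wo":9,"y":86}
After op 24 (add /cdt/s 95): {"cdt":{"c":51,"jrl":79,"ke":44,"qt":10,"s":95,"sp":45},"k":43,"py":95,"squ":71,"wo":9,"y":86}

Answer: {"cdt":{"c":51,"jrl":79,"ke":44,"qt":10,"s":95,"sp":45},"k":43,"py":95,"squ":71,"wo":9,"y":86}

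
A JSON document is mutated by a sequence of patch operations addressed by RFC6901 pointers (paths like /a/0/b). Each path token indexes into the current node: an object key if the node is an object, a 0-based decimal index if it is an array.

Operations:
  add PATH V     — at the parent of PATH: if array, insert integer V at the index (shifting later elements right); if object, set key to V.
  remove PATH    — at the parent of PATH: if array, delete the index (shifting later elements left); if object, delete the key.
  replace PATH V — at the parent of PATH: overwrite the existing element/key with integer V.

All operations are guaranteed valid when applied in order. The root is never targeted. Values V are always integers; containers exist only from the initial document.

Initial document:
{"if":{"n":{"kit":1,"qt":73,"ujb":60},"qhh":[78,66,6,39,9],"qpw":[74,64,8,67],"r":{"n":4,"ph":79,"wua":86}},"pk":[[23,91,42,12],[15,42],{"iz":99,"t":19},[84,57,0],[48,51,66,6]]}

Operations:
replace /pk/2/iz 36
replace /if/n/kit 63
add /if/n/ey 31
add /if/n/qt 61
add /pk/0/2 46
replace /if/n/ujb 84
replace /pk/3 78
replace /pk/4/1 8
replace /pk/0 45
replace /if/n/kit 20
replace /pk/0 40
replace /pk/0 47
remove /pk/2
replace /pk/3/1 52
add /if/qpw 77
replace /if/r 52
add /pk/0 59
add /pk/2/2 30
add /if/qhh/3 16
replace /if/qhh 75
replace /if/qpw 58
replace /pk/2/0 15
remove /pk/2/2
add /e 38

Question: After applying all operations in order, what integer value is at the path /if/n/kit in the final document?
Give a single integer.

Answer: 20

Derivation:
After op 1 (replace /pk/2/iz 36): {"if":{"n":{"kit":1,"qt":73,"ujb":60},"qhh":[78,66,6,39,9],"qpw":[74,64,8,67],"r":{"n":4,"ph":79,"wua":86}},"pk":[[23,91,42,12],[15,42],{"iz":36,"t":19},[84,57,0],[48,51,66,6]]}
After op 2 (replace /if/n/kit 63): {"if":{"n":{"kit":63,"qt":73,"ujb":60},"qhh":[78,66,6,39,9],"qpw":[74,64,8,67],"r":{"n":4,"ph":79,"wua":86}},"pk":[[23,91,42,12],[15,42],{"iz":36,"t":19},[84,57,0],[48,51,66,6]]}
After op 3 (add /if/n/ey 31): {"if":{"n":{"ey":31,"kit":63,"qt":73,"ujb":60},"qhh":[78,66,6,39,9],"qpw":[74,64,8,67],"r":{"n":4,"ph":79,"wua":86}},"pk":[[23,91,42,12],[15,42],{"iz":36,"t":19},[84,57,0],[48,51,66,6]]}
After op 4 (add /if/n/qt 61): {"if":{"n":{"ey":31,"kit":63,"qt":61,"ujb":60},"qhh":[78,66,6,39,9],"qpw":[74,64,8,67],"r":{"n":4,"ph":79,"wua":86}},"pk":[[23,91,42,12],[15,42],{"iz":36,"t":19},[84,57,0],[48,51,66,6]]}
After op 5 (add /pk/0/2 46): {"if":{"n":{"ey":31,"kit":63,"qt":61,"ujb":60},"qhh":[78,66,6,39,9],"qpw":[74,64,8,67],"r":{"n":4,"ph":79,"wua":86}},"pk":[[23,91,46,42,12],[15,42],{"iz":36,"t":19},[84,57,0],[48,51,66,6]]}
After op 6 (replace /if/n/ujb 84): {"if":{"n":{"ey":31,"kit":63,"qt":61,"ujb":84},"qhh":[78,66,6,39,9],"qpw":[74,64,8,67],"r":{"n":4,"ph":79,"wua":86}},"pk":[[23,91,46,42,12],[15,42],{"iz":36,"t":19},[84,57,0],[48,51,66,6]]}
After op 7 (replace /pk/3 78): {"if":{"n":{"ey":31,"kit":63,"qt":61,"ujb":84},"qhh":[78,66,6,39,9],"qpw":[74,64,8,67],"r":{"n":4,"ph":79,"wua":86}},"pk":[[23,91,46,42,12],[15,42],{"iz":36,"t":19},78,[48,51,66,6]]}
After op 8 (replace /pk/4/1 8): {"if":{"n":{"ey":31,"kit":63,"qt":61,"ujb":84},"qhh":[78,66,6,39,9],"qpw":[74,64,8,67],"r":{"n":4,"ph":79,"wua":86}},"pk":[[23,91,46,42,12],[15,42],{"iz":36,"t":19},78,[48,8,66,6]]}
After op 9 (replace /pk/0 45): {"if":{"n":{"ey":31,"kit":63,"qt":61,"ujb":84},"qhh":[78,66,6,39,9],"qpw":[74,64,8,67],"r":{"n":4,"ph":79,"wua":86}},"pk":[45,[15,42],{"iz":36,"t":19},78,[48,8,66,6]]}
After op 10 (replace /if/n/kit 20): {"if":{"n":{"ey":31,"kit":20,"qt":61,"ujb":84},"qhh":[78,66,6,39,9],"qpw":[74,64,8,67],"r":{"n":4,"ph":79,"wua":86}},"pk":[45,[15,42],{"iz":36,"t":19},78,[48,8,66,6]]}
After op 11 (replace /pk/0 40): {"if":{"n":{"ey":31,"kit":20,"qt":61,"ujb":84},"qhh":[78,66,6,39,9],"qpw":[74,64,8,67],"r":{"n":4,"ph":79,"wua":86}},"pk":[40,[15,42],{"iz":36,"t":19},78,[48,8,66,6]]}
After op 12 (replace /pk/0 47): {"if":{"n":{"ey":31,"kit":20,"qt":61,"ujb":84},"qhh":[78,66,6,39,9],"qpw":[74,64,8,67],"r":{"n":4,"ph":79,"wua":86}},"pk":[47,[15,42],{"iz":36,"t":19},78,[48,8,66,6]]}
After op 13 (remove /pk/2): {"if":{"n":{"ey":31,"kit":20,"qt":61,"ujb":84},"qhh":[78,66,6,39,9],"qpw":[74,64,8,67],"r":{"n":4,"ph":79,"wua":86}},"pk":[47,[15,42],78,[48,8,66,6]]}
After op 14 (replace /pk/3/1 52): {"if":{"n":{"ey":31,"kit":20,"qt":61,"ujb":84},"qhh":[78,66,6,39,9],"qpw":[74,64,8,67],"r":{"n":4,"ph":79,"wua":86}},"pk":[47,[15,42],78,[48,52,66,6]]}
After op 15 (add /if/qpw 77): {"if":{"n":{"ey":31,"kit":20,"qt":61,"ujb":84},"qhh":[78,66,6,39,9],"qpw":77,"r":{"n":4,"ph":79,"wua":86}},"pk":[47,[15,42],78,[48,52,66,6]]}
After op 16 (replace /if/r 52): {"if":{"n":{"ey":31,"kit":20,"qt":61,"ujb":84},"qhh":[78,66,6,39,9],"qpw":77,"r":52},"pk":[47,[15,42],78,[48,52,66,6]]}
After op 17 (add /pk/0 59): {"if":{"n":{"ey":31,"kit":20,"qt":61,"ujb":84},"qhh":[78,66,6,39,9],"qpw":77,"r":52},"pk":[59,47,[15,42],78,[48,52,66,6]]}
After op 18 (add /pk/2/2 30): {"if":{"n":{"ey":31,"kit":20,"qt":61,"ujb":84},"qhh":[78,66,6,39,9],"qpw":77,"r":52},"pk":[59,47,[15,42,30],78,[48,52,66,6]]}
After op 19 (add /if/qhh/3 16): {"if":{"n":{"ey":31,"kit":20,"qt":61,"ujb":84},"qhh":[78,66,6,16,39,9],"qpw":77,"r":52},"pk":[59,47,[15,42,30],78,[48,52,66,6]]}
After op 20 (replace /if/qhh 75): {"if":{"n":{"ey":31,"kit":20,"qt":61,"ujb":84},"qhh":75,"qpw":77,"r":52},"pk":[59,47,[15,42,30],78,[48,52,66,6]]}
After op 21 (replace /if/qpw 58): {"if":{"n":{"ey":31,"kit":20,"qt":61,"ujb":84},"qhh":75,"qpw":58,"r":52},"pk":[59,47,[15,42,30],78,[48,52,66,6]]}
After op 22 (replace /pk/2/0 15): {"if":{"n":{"ey":31,"kit":20,"qt":61,"ujb":84},"qhh":75,"qpw":58,"r":52},"pk":[59,47,[15,42,30],78,[48,52,66,6]]}
After op 23 (remove /pk/2/2): {"if":{"n":{"ey":31,"kit":20,"qt":61,"ujb":84},"qhh":75,"qpw":58,"r":52},"pk":[59,47,[15,42],78,[48,52,66,6]]}
After op 24 (add /e 38): {"e":38,"if":{"n":{"ey":31,"kit":20,"qt":61,"ujb":84},"qhh":75,"qpw":58,"r":52},"pk":[59,47,[15,42],78,[48,52,66,6]]}
Value at /if/n/kit: 20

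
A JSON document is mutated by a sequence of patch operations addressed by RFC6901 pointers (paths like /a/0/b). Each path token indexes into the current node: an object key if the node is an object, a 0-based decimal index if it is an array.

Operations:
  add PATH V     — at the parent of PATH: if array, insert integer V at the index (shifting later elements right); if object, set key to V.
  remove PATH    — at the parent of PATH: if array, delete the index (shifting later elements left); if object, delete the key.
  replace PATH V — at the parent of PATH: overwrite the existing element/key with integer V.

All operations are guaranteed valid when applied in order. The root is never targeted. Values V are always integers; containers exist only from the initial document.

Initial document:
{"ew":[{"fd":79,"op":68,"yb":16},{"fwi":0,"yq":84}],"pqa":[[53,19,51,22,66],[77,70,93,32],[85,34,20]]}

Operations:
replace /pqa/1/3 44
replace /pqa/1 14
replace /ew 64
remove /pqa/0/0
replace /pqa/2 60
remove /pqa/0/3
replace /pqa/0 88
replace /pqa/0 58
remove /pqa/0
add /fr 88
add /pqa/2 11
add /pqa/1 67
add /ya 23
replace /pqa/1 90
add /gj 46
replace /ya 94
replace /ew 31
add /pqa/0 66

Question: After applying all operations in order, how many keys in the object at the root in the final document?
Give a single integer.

Answer: 5

Derivation:
After op 1 (replace /pqa/1/3 44): {"ew":[{"fd":79,"op":68,"yb":16},{"fwi":0,"yq":84}],"pqa":[[53,19,51,22,66],[77,70,93,44],[85,34,20]]}
After op 2 (replace /pqa/1 14): {"ew":[{"fd":79,"op":68,"yb":16},{"fwi":0,"yq":84}],"pqa":[[53,19,51,22,66],14,[85,34,20]]}
After op 3 (replace /ew 64): {"ew":64,"pqa":[[53,19,51,22,66],14,[85,34,20]]}
After op 4 (remove /pqa/0/0): {"ew":64,"pqa":[[19,51,22,66],14,[85,34,20]]}
After op 5 (replace /pqa/2 60): {"ew":64,"pqa":[[19,51,22,66],14,60]}
After op 6 (remove /pqa/0/3): {"ew":64,"pqa":[[19,51,22],14,60]}
After op 7 (replace /pqa/0 88): {"ew":64,"pqa":[88,14,60]}
After op 8 (replace /pqa/0 58): {"ew":64,"pqa":[58,14,60]}
After op 9 (remove /pqa/0): {"ew":64,"pqa":[14,60]}
After op 10 (add /fr 88): {"ew":64,"fr":88,"pqa":[14,60]}
After op 11 (add /pqa/2 11): {"ew":64,"fr":88,"pqa":[14,60,11]}
After op 12 (add /pqa/1 67): {"ew":64,"fr":88,"pqa":[14,67,60,11]}
After op 13 (add /ya 23): {"ew":64,"fr":88,"pqa":[14,67,60,11],"ya":23}
After op 14 (replace /pqa/1 90): {"ew":64,"fr":88,"pqa":[14,90,60,11],"ya":23}
After op 15 (add /gj 46): {"ew":64,"fr":88,"gj":46,"pqa":[14,90,60,11],"ya":23}
After op 16 (replace /ya 94): {"ew":64,"fr":88,"gj":46,"pqa":[14,90,60,11],"ya":94}
After op 17 (replace /ew 31): {"ew":31,"fr":88,"gj":46,"pqa":[14,90,60,11],"ya":94}
After op 18 (add /pqa/0 66): {"ew":31,"fr":88,"gj":46,"pqa":[66,14,90,60,11],"ya":94}
Size at the root: 5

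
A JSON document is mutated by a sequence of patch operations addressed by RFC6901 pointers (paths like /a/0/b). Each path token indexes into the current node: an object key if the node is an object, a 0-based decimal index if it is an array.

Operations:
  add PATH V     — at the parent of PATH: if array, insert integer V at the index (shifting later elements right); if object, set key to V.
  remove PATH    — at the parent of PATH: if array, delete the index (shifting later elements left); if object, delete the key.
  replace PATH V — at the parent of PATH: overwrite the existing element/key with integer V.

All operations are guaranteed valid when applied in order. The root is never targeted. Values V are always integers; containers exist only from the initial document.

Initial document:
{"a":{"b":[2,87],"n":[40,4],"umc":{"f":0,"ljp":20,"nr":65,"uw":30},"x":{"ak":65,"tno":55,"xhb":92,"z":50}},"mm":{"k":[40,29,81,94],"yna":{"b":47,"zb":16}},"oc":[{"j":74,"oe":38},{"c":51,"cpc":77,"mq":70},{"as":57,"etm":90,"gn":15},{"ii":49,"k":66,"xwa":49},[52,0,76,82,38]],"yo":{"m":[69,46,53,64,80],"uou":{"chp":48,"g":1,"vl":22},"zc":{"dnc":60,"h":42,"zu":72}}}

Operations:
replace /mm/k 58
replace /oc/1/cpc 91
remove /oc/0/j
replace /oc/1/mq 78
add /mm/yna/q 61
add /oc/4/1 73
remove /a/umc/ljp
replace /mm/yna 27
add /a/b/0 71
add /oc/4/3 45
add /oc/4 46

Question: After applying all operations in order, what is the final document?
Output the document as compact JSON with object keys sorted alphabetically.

Answer: {"a":{"b":[71,2,87],"n":[40,4],"umc":{"f":0,"nr":65,"uw":30},"x":{"ak":65,"tno":55,"xhb":92,"z":50}},"mm":{"k":58,"yna":27},"oc":[{"oe":38},{"c":51,"cpc":91,"mq":78},{"as":57,"etm":90,"gn":15},{"ii":49,"k":66,"xwa":49},46,[52,73,0,45,76,82,38]],"yo":{"m":[69,46,53,64,80],"uou":{"chp":48,"g":1,"vl":22},"zc":{"dnc":60,"h":42,"zu":72}}}

Derivation:
After op 1 (replace /mm/k 58): {"a":{"b":[2,87],"n":[40,4],"umc":{"f":0,"ljp":20,"nr":65,"uw":30},"x":{"ak":65,"tno":55,"xhb":92,"z":50}},"mm":{"k":58,"yna":{"b":47,"zb":16}},"oc":[{"j":74,"oe":38},{"c":51,"cpc":77,"mq":70},{"as":57,"etm":90,"gn":15},{"ii":49,"k":66,"xwa":49},[52,0,76,82,38]],"yo":{"m":[69,46,53,64,80],"uou":{"chp":48,"g":1,"vl":22},"zc":{"dnc":60,"h":42,"zu":72}}}
After op 2 (replace /oc/1/cpc 91): {"a":{"b":[2,87],"n":[40,4],"umc":{"f":0,"ljp":20,"nr":65,"uw":30},"x":{"ak":65,"tno":55,"xhb":92,"z":50}},"mm":{"k":58,"yna":{"b":47,"zb":16}},"oc":[{"j":74,"oe":38},{"c":51,"cpc":91,"mq":70},{"as":57,"etm":90,"gn":15},{"ii":49,"k":66,"xwa":49},[52,0,76,82,38]],"yo":{"m":[69,46,53,64,80],"uou":{"chp":48,"g":1,"vl":22},"zc":{"dnc":60,"h":42,"zu":72}}}
After op 3 (remove /oc/0/j): {"a":{"b":[2,87],"n":[40,4],"umc":{"f":0,"ljp":20,"nr":65,"uw":30},"x":{"ak":65,"tno":55,"xhb":92,"z":50}},"mm":{"k":58,"yna":{"b":47,"zb":16}},"oc":[{"oe":38},{"c":51,"cpc":91,"mq":70},{"as":57,"etm":90,"gn":15},{"ii":49,"k":66,"xwa":49},[52,0,76,82,38]],"yo":{"m":[69,46,53,64,80],"uou":{"chp":48,"g":1,"vl":22},"zc":{"dnc":60,"h":42,"zu":72}}}
After op 4 (replace /oc/1/mq 78): {"a":{"b":[2,87],"n":[40,4],"umc":{"f":0,"ljp":20,"nr":65,"uw":30},"x":{"ak":65,"tno":55,"xhb":92,"z":50}},"mm":{"k":58,"yna":{"b":47,"zb":16}},"oc":[{"oe":38},{"c":51,"cpc":91,"mq":78},{"as":57,"etm":90,"gn":15},{"ii":49,"k":66,"xwa":49},[52,0,76,82,38]],"yo":{"m":[69,46,53,64,80],"uou":{"chp":48,"g":1,"vl":22},"zc":{"dnc":60,"h":42,"zu":72}}}
After op 5 (add /mm/yna/q 61): {"a":{"b":[2,87],"n":[40,4],"umc":{"f":0,"ljp":20,"nr":65,"uw":30},"x":{"ak":65,"tno":55,"xhb":92,"z":50}},"mm":{"k":58,"yna":{"b":47,"q":61,"zb":16}},"oc":[{"oe":38},{"c":51,"cpc":91,"mq":78},{"as":57,"etm":90,"gn":15},{"ii":49,"k":66,"xwa":49},[52,0,76,82,38]],"yo":{"m":[69,46,53,64,80],"uou":{"chp":48,"g":1,"vl":22},"zc":{"dnc":60,"h":42,"zu":72}}}
After op 6 (add /oc/4/1 73): {"a":{"b":[2,87],"n":[40,4],"umc":{"f":0,"ljp":20,"nr":65,"uw":30},"x":{"ak":65,"tno":55,"xhb":92,"z":50}},"mm":{"k":58,"yna":{"b":47,"q":61,"zb":16}},"oc":[{"oe":38},{"c":51,"cpc":91,"mq":78},{"as":57,"etm":90,"gn":15},{"ii":49,"k":66,"xwa":49},[52,73,0,76,82,38]],"yo":{"m":[69,46,53,64,80],"uou":{"chp":48,"g":1,"vl":22},"zc":{"dnc":60,"h":42,"zu":72}}}
After op 7 (remove /a/umc/ljp): {"a":{"b":[2,87],"n":[40,4],"umc":{"f":0,"nr":65,"uw":30},"x":{"ak":65,"tno":55,"xhb":92,"z":50}},"mm":{"k":58,"yna":{"b":47,"q":61,"zb":16}},"oc":[{"oe":38},{"c":51,"cpc":91,"mq":78},{"as":57,"etm":90,"gn":15},{"ii":49,"k":66,"xwa":49},[52,73,0,76,82,38]],"yo":{"m":[69,46,53,64,80],"uou":{"chp":48,"g":1,"vl":22},"zc":{"dnc":60,"h":42,"zu":72}}}
After op 8 (replace /mm/yna 27): {"a":{"b":[2,87],"n":[40,4],"umc":{"f":0,"nr":65,"uw":30},"x":{"ak":65,"tno":55,"xhb":92,"z":50}},"mm":{"k":58,"yna":27},"oc":[{"oe":38},{"c":51,"cpc":91,"mq":78},{"as":57,"etm":90,"gn":15},{"ii":49,"k":66,"xwa":49},[52,73,0,76,82,38]],"yo":{"m":[69,46,53,64,80],"uou":{"chp":48,"g":1,"vl":22},"zc":{"dnc":60,"h":42,"zu":72}}}
After op 9 (add /a/b/0 71): {"a":{"b":[71,2,87],"n":[40,4],"umc":{"f":0,"nr":65,"uw":30},"x":{"ak":65,"tno":55,"xhb":92,"z":50}},"mm":{"k":58,"yna":27},"oc":[{"oe":38},{"c":51,"cpc":91,"mq":78},{"as":57,"etm":90,"gn":15},{"ii":49,"k":66,"xwa":49},[52,73,0,76,82,38]],"yo":{"m":[69,46,53,64,80],"uou":{"chp":48,"g":1,"vl":22},"zc":{"dnc":60,"h":42,"zu":72}}}
After op 10 (add /oc/4/3 45): {"a":{"b":[71,2,87],"n":[40,4],"umc":{"f":0,"nr":65,"uw":30},"x":{"ak":65,"tno":55,"xhb":92,"z":50}},"mm":{"k":58,"yna":27},"oc":[{"oe":38},{"c":51,"cpc":91,"mq":78},{"as":57,"etm":90,"gn":15},{"ii":49,"k":66,"xwa":49},[52,73,0,45,76,82,38]],"yo":{"m":[69,46,53,64,80],"uou":{"chp":48,"g":1,"vl":22},"zc":{"dnc":60,"h":42,"zu":72}}}
After op 11 (add /oc/4 46): {"a":{"b":[71,2,87],"n":[40,4],"umc":{"f":0,"nr":65,"uw":30},"x":{"ak":65,"tno":55,"xhb":92,"z":50}},"mm":{"k":58,"yna":27},"oc":[{"oe":38},{"c":51,"cpc":91,"mq":78},{"as":57,"etm":90,"gn":15},{"ii":49,"k":66,"xwa":49},46,[52,73,0,45,76,82,38]],"yo":{"m":[69,46,53,64,80],"uou":{"chp":48,"g":1,"vl":22},"zc":{"dnc":60,"h":42,"zu":72}}}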